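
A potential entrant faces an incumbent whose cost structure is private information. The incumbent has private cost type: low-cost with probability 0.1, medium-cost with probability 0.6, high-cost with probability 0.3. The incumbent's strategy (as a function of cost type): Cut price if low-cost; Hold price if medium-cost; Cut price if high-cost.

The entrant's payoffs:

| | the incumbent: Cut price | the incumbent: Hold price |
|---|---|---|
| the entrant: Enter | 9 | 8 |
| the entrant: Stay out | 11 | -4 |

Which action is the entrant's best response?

Compute the entrant's expected payoff for each action, taking the expectation over the incumbent's type.
E[Enter] = 0.1·(9) + 0.6·(8) + 0.3·(9) = 8.4
E[Stay out] = 0.1·(11) + 0.6·(-4) + 0.3·(11) = 2
Best response: Enter (8.4 is the largest).

Enter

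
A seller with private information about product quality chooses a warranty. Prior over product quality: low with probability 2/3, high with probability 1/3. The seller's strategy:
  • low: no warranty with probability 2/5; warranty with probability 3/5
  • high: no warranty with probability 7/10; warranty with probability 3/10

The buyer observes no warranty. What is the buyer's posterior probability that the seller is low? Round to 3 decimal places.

Apply Bayes' rule using the sender's strategy as the likelihood.
P(no warranty) = (2/3)·(2/5) + (1/3)·(7/10) = 1/2
P(low | no warranty) = ((2/3)·(2/5)) / (1/2) = (4/15) / (1/2) = 8/15

0.533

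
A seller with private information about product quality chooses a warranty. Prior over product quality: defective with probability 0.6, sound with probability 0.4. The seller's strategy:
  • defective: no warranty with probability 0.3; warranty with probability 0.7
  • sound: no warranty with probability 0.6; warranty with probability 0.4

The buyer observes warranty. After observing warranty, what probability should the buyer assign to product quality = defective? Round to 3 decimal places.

0.724

Apply Bayes' rule using the sender's strategy as the likelihood.
P(warranty) = 0.6·0.7 + 0.4·0.4 = 0.58
P(defective | warranty) = (0.6·0.7) / 0.58 = 0.42 / 0.58 = 0.724138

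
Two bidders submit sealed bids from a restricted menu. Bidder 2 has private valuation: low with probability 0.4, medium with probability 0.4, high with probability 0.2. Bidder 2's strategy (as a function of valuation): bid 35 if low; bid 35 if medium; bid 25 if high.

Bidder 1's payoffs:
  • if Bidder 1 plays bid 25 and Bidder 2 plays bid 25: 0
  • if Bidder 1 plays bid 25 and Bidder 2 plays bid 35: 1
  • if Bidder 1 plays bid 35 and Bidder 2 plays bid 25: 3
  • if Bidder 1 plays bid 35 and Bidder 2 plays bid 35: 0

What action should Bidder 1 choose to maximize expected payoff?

bid 25

E[bid 25] = 0.4·(1) + 0.4·(1) + 0.2·(0) = 0.8
E[bid 35] = 0.4·(0) + 0.4·(0) + 0.2·(3) = 0.6
Best response: bid 25 (0.8 is the largest).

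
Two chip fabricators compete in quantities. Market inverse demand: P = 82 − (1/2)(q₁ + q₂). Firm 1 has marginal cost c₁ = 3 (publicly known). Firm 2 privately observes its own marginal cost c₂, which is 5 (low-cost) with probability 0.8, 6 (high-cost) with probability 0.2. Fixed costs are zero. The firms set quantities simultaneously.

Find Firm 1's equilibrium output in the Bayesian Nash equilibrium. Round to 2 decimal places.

Type-c best response for Firm 2: q₂(c) = (82 − c) − q₁/2.
Firm 1 maximizes expected profit; its first-order condition is 82 − q₁ − (1/2)E[q₂] − 3 = 0.
Substituting E[q₂] and solving: E[c₂] = 5.2, so q₁ = (82 − 2·3 + 5.2)/(3/2) = 54.1333.

54.13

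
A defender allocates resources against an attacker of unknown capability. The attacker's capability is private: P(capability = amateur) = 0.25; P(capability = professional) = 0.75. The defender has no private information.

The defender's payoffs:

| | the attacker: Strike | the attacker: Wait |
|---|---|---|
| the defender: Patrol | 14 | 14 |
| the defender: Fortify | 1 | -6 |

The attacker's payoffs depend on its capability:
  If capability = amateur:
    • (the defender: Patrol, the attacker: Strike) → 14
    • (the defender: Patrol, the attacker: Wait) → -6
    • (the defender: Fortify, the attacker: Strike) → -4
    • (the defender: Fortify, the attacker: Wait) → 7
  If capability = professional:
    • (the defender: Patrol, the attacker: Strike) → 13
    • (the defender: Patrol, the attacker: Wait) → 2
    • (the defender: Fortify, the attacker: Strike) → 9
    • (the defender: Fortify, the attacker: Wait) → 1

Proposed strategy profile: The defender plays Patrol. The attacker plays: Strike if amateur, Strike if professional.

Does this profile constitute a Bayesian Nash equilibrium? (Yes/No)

The defender plays Patrol: E[Patrol] = 0.25·(14) + 0.75·(14) = 14; E[Fortify] = 1. Best-responding. ✓
The attacker (capability amateur), facing Patrol: Strike gives 14, Wait gives -6. Proposed Strike is best. ✓
The attacker (capability professional), facing Patrol: Strike gives 13, Wait gives 2. Proposed Strike is best. ✓

Yes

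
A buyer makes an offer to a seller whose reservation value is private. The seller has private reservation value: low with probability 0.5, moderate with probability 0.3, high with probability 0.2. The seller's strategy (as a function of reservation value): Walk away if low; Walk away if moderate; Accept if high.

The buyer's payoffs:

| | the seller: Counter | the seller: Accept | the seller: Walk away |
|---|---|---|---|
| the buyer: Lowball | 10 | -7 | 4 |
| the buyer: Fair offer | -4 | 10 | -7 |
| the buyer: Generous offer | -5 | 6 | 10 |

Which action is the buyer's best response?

Generous offer

E[Lowball] = 0.5·(4) + 0.3·(4) + 0.2·(-7) = 1.8
E[Fair offer] = 0.5·(-7) + 0.3·(-7) + 0.2·(10) = -3.6
E[Generous offer] = 0.5·(10) + 0.3·(10) + 0.2·(6) = 9.2
Best response: Generous offer (9.2 is the largest).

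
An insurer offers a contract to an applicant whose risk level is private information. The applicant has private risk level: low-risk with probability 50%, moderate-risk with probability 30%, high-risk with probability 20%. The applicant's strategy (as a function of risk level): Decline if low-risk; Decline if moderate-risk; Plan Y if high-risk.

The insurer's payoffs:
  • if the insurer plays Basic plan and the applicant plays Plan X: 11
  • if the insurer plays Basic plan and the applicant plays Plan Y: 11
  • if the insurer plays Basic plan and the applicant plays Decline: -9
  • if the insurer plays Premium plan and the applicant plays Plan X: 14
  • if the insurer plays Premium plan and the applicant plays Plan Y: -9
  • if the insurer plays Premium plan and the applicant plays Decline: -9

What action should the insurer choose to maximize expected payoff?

Compute the insurer's expected payoff for each action, taking the expectation over the applicant's type.
E[Basic plan] = 0.5·(-9) + 0.3·(-9) + 0.2·(11) = -5
E[Premium plan] = 0.5·(-9) + 0.3·(-9) + 0.2·(-9) = -9
Best response: Basic plan (-5 is the largest).

Basic plan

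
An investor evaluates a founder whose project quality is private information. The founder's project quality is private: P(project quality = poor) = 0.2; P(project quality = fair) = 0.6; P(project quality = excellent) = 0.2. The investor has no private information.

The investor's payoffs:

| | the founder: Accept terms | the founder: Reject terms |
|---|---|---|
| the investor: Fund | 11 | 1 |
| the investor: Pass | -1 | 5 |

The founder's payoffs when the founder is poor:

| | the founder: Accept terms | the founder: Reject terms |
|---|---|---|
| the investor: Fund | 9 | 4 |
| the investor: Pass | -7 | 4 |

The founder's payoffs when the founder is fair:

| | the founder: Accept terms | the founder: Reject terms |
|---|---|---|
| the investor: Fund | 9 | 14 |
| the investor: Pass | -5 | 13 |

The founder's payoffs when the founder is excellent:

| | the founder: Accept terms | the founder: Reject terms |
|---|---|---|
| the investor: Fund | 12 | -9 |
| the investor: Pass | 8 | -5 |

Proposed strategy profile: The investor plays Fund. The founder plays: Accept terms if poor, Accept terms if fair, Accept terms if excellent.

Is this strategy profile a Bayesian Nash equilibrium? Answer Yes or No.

No

A profile is a BNE iff every type of every player is best-responding given beliefs about the other side.
The investor plays Fund: E[Fund] = 0.2·(11) + 0.6·(11) + 0.2·(11) = 11; E[Pass] = -1. Best-responding. ✓
The founder (project quality poor), facing Fund: Accept terms gives 9, Reject terms gives 4. Proposed Accept terms is best. ✓
The founder (project quality fair), facing Fund: Accept terms gives 9, Reject terms gives 14. Proposed Accept terms is not best — profitable deviation exists. ✗
The founder (project quality excellent), facing Fund: Accept terms gives 12, Reject terms gives -9. Proposed Accept terms is best. ✓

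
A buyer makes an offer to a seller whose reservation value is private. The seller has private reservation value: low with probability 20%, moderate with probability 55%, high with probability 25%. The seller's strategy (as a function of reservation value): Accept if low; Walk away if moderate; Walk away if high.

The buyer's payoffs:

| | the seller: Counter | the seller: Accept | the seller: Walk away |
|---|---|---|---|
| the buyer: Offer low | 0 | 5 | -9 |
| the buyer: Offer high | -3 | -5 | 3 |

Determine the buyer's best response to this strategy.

Offer high

Compute the buyer's expected payoff for each action, taking the expectation over the seller's type.
E[Offer low] = 0.2·(5) + 0.55·(-9) + 0.25·(-9) = -6.2
E[Offer high] = 0.2·(-5) + 0.55·(3) + 0.25·(3) = 1.4
Best response: Offer high (1.4 is the largest).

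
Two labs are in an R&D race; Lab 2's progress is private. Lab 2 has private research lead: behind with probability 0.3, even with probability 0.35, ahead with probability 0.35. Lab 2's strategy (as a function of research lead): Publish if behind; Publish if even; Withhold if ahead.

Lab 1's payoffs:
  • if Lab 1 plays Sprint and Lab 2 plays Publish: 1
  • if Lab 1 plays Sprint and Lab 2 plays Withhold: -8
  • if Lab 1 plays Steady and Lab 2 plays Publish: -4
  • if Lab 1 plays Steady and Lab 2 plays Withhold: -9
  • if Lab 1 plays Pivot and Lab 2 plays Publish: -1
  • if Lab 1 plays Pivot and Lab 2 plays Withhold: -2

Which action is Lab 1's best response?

Pivot

Compute Lab 1's expected payoff for each action, taking the expectation over Lab 2's type.
E[Sprint] = 0.3·(1) + 0.35·(1) + 0.35·(-8) = -2.15
E[Steady] = 0.3·(-4) + 0.35·(-4) + 0.35·(-9) = -5.75
E[Pivot] = 0.3·(-1) + 0.35·(-1) + 0.35·(-2) = -1.35
Best response: Pivot (-1.35 is the largest).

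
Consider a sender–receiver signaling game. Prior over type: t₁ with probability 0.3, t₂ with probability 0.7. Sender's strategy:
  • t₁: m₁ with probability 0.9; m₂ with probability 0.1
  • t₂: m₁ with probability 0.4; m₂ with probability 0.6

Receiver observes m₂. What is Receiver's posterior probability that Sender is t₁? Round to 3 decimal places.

0.067

Apply Bayes' rule using the sender's strategy as the likelihood.
P(m₂) = 0.3·0.1 + 0.7·0.6 = 0.45
P(t₁ | m₂) = (0.3·0.1) / 0.45 = 0.03 / 0.45 = 0.0666667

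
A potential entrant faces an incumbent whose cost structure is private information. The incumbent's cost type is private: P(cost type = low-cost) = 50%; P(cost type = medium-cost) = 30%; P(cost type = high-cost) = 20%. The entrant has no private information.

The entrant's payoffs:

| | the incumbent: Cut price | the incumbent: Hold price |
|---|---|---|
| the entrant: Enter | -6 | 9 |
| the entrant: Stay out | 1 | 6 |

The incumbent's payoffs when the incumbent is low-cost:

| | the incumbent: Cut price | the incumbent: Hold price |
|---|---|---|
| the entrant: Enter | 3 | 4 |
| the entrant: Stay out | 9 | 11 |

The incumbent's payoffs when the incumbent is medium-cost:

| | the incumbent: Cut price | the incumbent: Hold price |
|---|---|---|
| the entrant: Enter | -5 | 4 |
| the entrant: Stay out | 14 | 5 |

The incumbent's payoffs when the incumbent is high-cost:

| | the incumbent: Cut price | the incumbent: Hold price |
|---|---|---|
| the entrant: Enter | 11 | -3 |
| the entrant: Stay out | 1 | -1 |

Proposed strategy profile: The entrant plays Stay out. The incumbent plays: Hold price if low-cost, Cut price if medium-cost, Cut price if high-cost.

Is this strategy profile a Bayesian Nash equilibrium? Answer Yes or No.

Yes

The entrant plays Stay out: E[Stay out] = 0.5·(6) + 0.3·(1) + 0.2·(1) = 3.5; E[Enter] = 1.5. Best-responding. ✓
The incumbent (cost type low-cost), facing Stay out: Cut price gives 9, Hold price gives 11. Proposed Hold price is best. ✓
The incumbent (cost type medium-cost), facing Stay out: Cut price gives 14, Hold price gives 5. Proposed Cut price is best. ✓
The incumbent (cost type high-cost), facing Stay out: Cut price gives 1, Hold price gives -1. Proposed Cut price is best. ✓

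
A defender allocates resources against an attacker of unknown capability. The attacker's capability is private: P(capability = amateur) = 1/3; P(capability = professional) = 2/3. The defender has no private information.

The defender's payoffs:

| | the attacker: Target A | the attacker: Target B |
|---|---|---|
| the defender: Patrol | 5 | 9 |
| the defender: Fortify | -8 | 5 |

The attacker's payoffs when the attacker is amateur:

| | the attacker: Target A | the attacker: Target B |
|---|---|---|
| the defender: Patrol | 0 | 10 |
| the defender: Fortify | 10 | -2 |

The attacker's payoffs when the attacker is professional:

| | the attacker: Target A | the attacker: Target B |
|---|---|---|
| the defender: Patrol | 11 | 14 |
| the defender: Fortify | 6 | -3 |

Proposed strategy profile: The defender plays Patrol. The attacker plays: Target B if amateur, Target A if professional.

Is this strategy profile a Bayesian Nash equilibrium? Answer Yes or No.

No

The defender plays Patrol: E[Patrol] = 1/3·(9) + 2/3·(5) = 19/3; E[Fortify] = -11/3. Best-responding. ✓
The attacker (capability amateur), facing Patrol: Target A gives 0, Target B gives 10. Proposed Target B is best. ✓
The attacker (capability professional), facing Patrol: Target A gives 11, Target B gives 14. Proposed Target A is not best — profitable deviation exists. ✗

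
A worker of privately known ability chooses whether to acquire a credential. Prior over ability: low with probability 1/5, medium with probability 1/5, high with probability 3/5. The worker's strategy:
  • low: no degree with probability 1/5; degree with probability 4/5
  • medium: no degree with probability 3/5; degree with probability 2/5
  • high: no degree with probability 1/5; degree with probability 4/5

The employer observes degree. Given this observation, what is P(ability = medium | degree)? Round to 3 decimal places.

0.111

P(degree) = (1/5)·(4/5) + (1/5)·(2/5) + (3/5)·(4/5) = 18/25
P(medium | degree) = ((1/5)·(2/5)) / (18/25) = (2/25) / (18/25) = 1/9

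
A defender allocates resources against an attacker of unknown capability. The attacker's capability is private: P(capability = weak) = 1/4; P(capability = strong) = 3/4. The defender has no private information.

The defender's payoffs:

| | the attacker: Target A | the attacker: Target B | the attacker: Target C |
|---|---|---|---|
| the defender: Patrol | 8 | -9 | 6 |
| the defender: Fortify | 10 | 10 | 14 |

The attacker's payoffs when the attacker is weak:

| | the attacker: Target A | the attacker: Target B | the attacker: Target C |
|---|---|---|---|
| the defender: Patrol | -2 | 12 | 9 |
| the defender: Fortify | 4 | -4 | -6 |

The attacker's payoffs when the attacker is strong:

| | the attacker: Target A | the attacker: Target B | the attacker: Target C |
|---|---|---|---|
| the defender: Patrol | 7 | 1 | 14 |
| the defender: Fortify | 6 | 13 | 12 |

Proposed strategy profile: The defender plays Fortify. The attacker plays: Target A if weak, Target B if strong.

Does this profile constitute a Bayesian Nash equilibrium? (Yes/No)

Yes

The defender plays Fortify: E[Fortify] = 1/4·(10) + 3/4·(10) = 10; E[Patrol] = -19/4. Best-responding. ✓
The attacker (capability weak), facing Fortify: Target A gives 4, Target B gives -4, Target C gives -6. Proposed Target A is best. ✓
The attacker (capability strong), facing Fortify: Target A gives 6, Target B gives 13, Target C gives 12. Proposed Target B is best. ✓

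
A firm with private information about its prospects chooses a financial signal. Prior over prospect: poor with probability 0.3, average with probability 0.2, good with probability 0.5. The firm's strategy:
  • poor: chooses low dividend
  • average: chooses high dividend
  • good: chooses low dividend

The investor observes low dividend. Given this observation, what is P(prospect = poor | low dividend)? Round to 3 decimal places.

P(low dividend) = 0.3·1 + 0.2·0 + 0.5·1 = 0.8
P(poor | low dividend) = (0.3·1) / 0.8 = 0.3 / 0.8 = 0.375

0.375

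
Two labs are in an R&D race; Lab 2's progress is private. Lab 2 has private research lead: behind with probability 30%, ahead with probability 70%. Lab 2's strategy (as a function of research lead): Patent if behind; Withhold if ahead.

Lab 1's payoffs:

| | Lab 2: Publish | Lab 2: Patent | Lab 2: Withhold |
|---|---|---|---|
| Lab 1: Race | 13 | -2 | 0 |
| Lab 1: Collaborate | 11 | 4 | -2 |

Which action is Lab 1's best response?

E[Race] = 0.3·(-2) + 0.7·(0) = -0.6
E[Collaborate] = 0.3·(4) + 0.7·(-2) = -0.2
Best response: Collaborate (-0.2 is the largest).

Collaborate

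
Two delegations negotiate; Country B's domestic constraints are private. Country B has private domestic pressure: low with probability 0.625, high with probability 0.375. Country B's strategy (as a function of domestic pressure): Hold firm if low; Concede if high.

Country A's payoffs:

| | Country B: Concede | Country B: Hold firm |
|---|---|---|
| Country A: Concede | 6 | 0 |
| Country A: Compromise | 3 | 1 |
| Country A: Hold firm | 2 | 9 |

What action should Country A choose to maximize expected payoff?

E[Concede] = 0.625·(0) + 0.375·(6) = 2.25
E[Compromise] = 0.625·(1) + 0.375·(3) = 1.75
E[Hold firm] = 0.625·(9) + 0.375·(2) = 6.375
Best response: Hold firm (6.375 is the largest).

Hold firm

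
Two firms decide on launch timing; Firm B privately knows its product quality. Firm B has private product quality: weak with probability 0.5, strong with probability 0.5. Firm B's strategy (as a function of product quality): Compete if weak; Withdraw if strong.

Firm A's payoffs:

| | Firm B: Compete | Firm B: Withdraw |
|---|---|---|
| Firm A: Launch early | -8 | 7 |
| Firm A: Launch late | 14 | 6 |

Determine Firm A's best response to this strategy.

Launch late

E[Launch early] = 0.5·(-8) + 0.5·(7) = -0.5
E[Launch late] = 0.5·(14) + 0.5·(6) = 10
Best response: Launch late (10 is the largest).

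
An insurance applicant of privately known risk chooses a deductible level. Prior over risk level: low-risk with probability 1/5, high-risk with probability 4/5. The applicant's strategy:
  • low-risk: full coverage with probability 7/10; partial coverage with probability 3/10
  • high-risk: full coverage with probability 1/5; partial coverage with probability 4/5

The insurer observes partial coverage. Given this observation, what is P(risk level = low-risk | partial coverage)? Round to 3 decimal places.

0.086

Apply Bayes' rule using the sender's strategy as the likelihood.
P(partial coverage) = (1/5)·(3/10) + (4/5)·(4/5) = 7/10
P(low-risk | partial coverage) = ((1/5)·(3/10)) / (7/10) = (3/50) / (7/10) = 3/35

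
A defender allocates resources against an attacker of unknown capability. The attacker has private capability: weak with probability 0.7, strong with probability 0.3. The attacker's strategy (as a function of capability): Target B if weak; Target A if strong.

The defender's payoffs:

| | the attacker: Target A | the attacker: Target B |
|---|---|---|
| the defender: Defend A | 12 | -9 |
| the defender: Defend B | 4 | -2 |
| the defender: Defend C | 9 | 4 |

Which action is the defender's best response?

Compute the defender's expected payoff for each action, taking the expectation over the attacker's type.
E[Defend A] = 0.7·(-9) + 0.3·(12) = -2.7
E[Defend B] = 0.7·(-2) + 0.3·(4) = -0.2
E[Defend C] = 0.7·(4) + 0.3·(9) = 5.5
Best response: Defend C (5.5 is the largest).

Defend C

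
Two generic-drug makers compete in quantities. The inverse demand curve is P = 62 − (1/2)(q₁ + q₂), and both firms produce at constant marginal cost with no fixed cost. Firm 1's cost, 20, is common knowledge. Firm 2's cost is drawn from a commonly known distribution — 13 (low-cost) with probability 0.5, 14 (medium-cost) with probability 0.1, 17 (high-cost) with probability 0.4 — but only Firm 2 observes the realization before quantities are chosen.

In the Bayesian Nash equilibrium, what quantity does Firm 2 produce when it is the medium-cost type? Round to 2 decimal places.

Firm 2 with cost c maximizes (62 − (1/2)(q₁+q₂) − c)·q₂, giving q₂(c) = (62 − c − (1/2)q₁).
E[c₂] = 0.5·13 + 0.1·14 + 0.4·17 = 14.7
Firm 1's FOC against E[q₂] yields q₁ = (62 − 2·20 + E[c₂])/(3/2) = (62 − 40 + 14.7)/(3/2) = 24.4667.
q₂(medium-cost) = (62 − 14 − (1/2)·24.4667) = 35.7667.

35.77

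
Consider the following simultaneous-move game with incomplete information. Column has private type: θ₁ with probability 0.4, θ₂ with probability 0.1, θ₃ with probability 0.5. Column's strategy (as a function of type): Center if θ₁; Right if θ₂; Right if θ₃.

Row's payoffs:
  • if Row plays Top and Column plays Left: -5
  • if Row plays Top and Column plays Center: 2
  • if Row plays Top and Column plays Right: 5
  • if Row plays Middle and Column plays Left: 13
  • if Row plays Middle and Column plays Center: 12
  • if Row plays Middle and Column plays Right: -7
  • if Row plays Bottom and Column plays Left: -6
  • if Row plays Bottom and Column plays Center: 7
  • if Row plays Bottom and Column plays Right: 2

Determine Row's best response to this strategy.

E[Top] = 0.4·(2) + 0.1·(5) + 0.5·(5) = 3.8
E[Middle] = 0.4·(12) + 0.1·(-7) + 0.5·(-7) = 0.6
E[Bottom] = 0.4·(7) + 0.1·(2) + 0.5·(2) = 4
Best response: Bottom (4 is the largest).

Bottom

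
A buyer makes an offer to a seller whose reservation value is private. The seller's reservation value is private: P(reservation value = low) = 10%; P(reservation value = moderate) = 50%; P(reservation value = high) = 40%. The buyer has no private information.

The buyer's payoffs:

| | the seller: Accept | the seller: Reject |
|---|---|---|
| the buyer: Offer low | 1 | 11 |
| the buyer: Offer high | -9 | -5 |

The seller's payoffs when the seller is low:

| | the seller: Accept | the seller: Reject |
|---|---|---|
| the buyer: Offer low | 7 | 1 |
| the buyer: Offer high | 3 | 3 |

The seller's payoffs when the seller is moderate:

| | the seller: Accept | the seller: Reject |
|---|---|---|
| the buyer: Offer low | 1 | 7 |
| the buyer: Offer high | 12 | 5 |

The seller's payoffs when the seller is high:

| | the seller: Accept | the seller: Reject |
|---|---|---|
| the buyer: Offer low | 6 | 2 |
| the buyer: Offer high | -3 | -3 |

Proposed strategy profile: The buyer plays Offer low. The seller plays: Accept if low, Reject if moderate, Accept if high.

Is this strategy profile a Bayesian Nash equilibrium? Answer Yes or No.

The buyer plays Offer low: E[Offer low] = 0.1·(1) + 0.5·(11) + 0.4·(1) = 6; E[Offer high] = -7. Best-responding. ✓
The seller (reservation value low), facing Offer low: Accept gives 7, Reject gives 1. Proposed Accept is best. ✓
The seller (reservation value moderate), facing Offer low: Accept gives 1, Reject gives 7. Proposed Reject is best. ✓
The seller (reservation value high), facing Offer low: Accept gives 6, Reject gives 2. Proposed Accept is best. ✓

Yes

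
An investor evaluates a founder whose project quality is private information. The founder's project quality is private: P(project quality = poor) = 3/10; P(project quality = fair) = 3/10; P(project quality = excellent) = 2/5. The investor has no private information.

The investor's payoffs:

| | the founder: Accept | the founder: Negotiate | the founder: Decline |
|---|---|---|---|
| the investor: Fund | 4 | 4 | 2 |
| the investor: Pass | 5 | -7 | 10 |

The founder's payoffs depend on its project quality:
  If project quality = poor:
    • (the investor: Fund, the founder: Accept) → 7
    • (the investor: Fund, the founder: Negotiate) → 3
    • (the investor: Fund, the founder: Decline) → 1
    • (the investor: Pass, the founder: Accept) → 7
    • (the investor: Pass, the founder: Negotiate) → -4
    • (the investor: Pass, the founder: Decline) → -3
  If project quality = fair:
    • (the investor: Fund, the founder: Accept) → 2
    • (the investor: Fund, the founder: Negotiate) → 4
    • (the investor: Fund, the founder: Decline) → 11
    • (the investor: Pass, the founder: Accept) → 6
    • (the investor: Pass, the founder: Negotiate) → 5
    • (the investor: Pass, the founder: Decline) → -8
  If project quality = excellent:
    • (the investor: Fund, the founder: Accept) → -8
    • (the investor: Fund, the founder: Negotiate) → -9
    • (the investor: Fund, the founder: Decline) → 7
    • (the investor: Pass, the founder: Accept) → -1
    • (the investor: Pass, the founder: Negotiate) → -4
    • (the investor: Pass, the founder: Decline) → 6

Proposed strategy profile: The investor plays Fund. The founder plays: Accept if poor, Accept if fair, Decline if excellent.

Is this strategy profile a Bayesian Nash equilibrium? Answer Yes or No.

A profile is a BNE iff every type of every player is best-responding given beliefs about the other side.
The investor plays Fund: E[Fund] = 3/10·(4) + 3/10·(4) + 2/5·(2) = 16/5; E[Pass] = 7. Not best-responding. ✗
The founder (project quality poor), facing Fund: Accept gives 7, Negotiate gives 3, Decline gives 1. Proposed Accept is best. ✓
The founder (project quality fair), facing Fund: Accept gives 2, Negotiate gives 4, Decline gives 11. Proposed Accept is not best — profitable deviation exists. ✗
The founder (project quality excellent), facing Fund: Accept gives -8, Negotiate gives -9, Decline gives 7. Proposed Decline is best. ✓

No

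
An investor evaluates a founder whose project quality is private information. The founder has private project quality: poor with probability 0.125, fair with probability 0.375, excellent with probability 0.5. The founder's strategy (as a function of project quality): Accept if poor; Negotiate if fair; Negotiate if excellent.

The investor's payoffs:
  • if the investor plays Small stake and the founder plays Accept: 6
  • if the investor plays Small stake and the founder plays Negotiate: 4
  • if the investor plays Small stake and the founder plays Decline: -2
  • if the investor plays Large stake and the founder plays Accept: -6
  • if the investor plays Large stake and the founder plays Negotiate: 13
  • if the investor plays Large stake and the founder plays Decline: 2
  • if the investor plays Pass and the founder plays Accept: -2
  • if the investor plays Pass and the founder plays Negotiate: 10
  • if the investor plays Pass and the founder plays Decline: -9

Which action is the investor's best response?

E[Small stake] = 0.125·(6) + 0.375·(4) + 0.5·(4) = 4.25
E[Large stake] = 0.125·(-6) + 0.375·(13) + 0.5·(13) = 10.625
E[Pass] = 0.125·(-2) + 0.375·(10) + 0.5·(10) = 8.5
Best response: Large stake (10.625 is the largest).

Large stake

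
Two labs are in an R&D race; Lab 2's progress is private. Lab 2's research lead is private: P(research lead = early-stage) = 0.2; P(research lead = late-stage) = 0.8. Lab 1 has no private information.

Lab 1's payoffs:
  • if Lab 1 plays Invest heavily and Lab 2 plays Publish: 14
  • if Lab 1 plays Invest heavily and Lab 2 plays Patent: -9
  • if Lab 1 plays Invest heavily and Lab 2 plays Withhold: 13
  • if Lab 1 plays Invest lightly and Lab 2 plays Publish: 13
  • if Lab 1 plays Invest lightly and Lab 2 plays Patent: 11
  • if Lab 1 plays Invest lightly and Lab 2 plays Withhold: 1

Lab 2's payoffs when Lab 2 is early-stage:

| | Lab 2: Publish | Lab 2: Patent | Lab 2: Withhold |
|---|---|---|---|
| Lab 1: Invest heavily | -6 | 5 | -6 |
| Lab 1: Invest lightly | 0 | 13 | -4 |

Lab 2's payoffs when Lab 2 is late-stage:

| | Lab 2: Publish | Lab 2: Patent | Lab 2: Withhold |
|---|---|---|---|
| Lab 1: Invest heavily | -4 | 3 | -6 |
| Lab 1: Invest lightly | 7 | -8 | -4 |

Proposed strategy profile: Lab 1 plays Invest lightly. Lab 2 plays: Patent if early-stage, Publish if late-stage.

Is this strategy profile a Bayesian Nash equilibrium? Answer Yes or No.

Yes

A profile is a BNE iff every type of every player is best-responding given beliefs about the other side.
Lab 1 plays Invest lightly: E[Invest lightly] = 0.2·(11) + 0.8·(13) = 12.6; E[Invest heavily] = 9.4. Best-responding. ✓
Lab 2 (research lead early-stage), facing Invest lightly: Publish gives 0, Patent gives 13, Withhold gives -4. Proposed Patent is best. ✓
Lab 2 (research lead late-stage), facing Invest lightly: Publish gives 7, Patent gives -8, Withhold gives -4. Proposed Publish is best. ✓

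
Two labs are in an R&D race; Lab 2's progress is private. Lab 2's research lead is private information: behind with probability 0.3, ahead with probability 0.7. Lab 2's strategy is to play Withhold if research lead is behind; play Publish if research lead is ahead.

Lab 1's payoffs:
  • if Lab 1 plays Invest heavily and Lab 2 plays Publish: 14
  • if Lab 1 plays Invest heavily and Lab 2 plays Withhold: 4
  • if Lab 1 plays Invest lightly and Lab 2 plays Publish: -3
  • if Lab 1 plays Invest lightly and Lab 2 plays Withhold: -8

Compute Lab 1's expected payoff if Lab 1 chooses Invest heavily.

E[Invest heavily] = 0.3·4 + 0.7·14 = 1.2 + 9.8 = 11

11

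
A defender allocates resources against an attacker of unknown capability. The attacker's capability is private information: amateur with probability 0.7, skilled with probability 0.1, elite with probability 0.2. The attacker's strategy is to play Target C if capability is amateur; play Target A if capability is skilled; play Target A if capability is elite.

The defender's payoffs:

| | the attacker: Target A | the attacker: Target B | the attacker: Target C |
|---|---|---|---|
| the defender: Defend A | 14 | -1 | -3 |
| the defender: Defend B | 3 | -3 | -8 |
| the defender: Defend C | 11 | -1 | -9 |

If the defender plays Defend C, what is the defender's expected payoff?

Take the expectation over the attacker's capability, weighting each type's action by its prior probability.
E[Defend C] = 0.7·(-9) + 0.1·11 + 0.2·11 = (-6.3) + 1.1 + 2.2 = -3

-3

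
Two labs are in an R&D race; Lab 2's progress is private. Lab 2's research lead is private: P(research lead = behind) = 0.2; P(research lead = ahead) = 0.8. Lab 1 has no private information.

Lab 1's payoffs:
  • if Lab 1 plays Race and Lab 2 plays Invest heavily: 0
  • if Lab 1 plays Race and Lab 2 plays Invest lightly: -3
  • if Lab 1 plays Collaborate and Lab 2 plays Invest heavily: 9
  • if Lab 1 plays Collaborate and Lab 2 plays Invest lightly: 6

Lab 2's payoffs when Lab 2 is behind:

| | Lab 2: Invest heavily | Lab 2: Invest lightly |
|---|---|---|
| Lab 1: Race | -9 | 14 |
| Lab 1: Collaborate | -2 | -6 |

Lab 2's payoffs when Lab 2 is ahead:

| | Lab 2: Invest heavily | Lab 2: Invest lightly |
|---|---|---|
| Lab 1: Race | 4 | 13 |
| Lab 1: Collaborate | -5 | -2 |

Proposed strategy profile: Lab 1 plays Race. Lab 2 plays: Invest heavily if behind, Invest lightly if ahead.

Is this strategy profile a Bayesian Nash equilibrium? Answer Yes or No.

Lab 1 plays Race: E[Race] = 0.2·(0) + 0.8·(-3) = -2.4; E[Collaborate] = 6.6. Not best-responding. ✗
Lab 2 (research lead behind), facing Race: Invest heavily gives -9, Invest lightly gives 14. Proposed Invest heavily is not best — profitable deviation exists. ✗
Lab 2 (research lead ahead), facing Race: Invest heavily gives 4, Invest lightly gives 13. Proposed Invest lightly is best. ✓

No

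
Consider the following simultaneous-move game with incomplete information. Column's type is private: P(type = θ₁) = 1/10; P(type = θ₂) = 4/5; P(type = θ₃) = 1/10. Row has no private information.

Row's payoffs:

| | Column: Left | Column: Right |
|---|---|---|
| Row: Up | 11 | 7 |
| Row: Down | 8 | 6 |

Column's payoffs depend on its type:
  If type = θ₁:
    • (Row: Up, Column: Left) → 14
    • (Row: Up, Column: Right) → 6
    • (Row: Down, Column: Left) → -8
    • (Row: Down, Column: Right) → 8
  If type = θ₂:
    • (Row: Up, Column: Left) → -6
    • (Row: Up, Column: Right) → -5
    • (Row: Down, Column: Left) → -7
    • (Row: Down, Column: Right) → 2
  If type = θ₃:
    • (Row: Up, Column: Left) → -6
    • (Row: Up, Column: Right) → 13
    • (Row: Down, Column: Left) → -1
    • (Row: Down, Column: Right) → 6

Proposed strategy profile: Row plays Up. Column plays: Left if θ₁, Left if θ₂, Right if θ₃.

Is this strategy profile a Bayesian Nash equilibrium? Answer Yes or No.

No

A profile is a BNE iff every type of every player is best-responding given beliefs about the other side.
Row plays Up: E[Up] = 1/10·(11) + 4/5·(11) + 1/10·(7) = 53/5; E[Down] = 39/5. Best-responding. ✓
Column (type θ₁), facing Up: Left gives 14, Right gives 6. Proposed Left is best. ✓
Column (type θ₂), facing Up: Left gives -6, Right gives -5. Proposed Left is not best — profitable deviation exists. ✗
Column (type θ₃), facing Up: Left gives -6, Right gives 13. Proposed Right is best. ✓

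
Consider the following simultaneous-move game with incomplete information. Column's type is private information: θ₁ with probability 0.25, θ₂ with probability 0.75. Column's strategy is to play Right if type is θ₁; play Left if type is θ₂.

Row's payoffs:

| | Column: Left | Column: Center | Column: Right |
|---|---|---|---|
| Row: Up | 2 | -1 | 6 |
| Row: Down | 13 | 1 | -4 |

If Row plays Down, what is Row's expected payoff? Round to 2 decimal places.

8.75

E[Down] = 0.25·(-4) + 0.75·13 = (-1) + 9.75 = 8.75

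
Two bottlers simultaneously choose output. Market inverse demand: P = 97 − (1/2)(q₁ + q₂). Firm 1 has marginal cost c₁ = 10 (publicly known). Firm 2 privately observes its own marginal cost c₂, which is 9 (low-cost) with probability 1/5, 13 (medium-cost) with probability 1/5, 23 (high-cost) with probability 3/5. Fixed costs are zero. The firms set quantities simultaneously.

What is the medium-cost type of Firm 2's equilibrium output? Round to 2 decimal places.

Type-c best response for Firm 2: q₂(c) = (97 − c) − q₁/2.
Firm 1 maximizes expected profit; its first-order condition is 97 − q₁ − (1/2)E[q₂] − 10 = 0.
Substituting E[q₂] and solving: E[c₂] = 18.2, so q₁ = (97 − 2·10 + 18.2)/(3/2) = 63.4667.
q₂(medium-cost) = (97 − 13 − (1/2)·63.4667) = 52.2667.

52.27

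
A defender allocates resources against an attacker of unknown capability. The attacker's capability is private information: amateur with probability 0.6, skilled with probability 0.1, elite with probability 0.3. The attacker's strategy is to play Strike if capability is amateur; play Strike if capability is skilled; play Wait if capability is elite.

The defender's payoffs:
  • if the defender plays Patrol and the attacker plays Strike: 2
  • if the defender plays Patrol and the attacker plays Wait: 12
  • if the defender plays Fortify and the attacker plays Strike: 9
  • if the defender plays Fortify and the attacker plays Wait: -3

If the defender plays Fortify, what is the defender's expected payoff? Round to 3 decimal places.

5.400

Take the expectation over the attacker's capability, weighting each type's action by its prior probability.
E[Fortify] = 0.6·9 + 0.1·9 + 0.3·(-3) = 5.4 + 0.9 + (-0.9) = 5.4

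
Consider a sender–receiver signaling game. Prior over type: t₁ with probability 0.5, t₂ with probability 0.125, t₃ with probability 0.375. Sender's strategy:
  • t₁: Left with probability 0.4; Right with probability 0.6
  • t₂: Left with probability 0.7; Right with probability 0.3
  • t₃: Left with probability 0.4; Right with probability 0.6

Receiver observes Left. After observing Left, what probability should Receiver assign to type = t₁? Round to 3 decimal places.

P(Left) = 0.5·0.4 + 0.125·0.7 + 0.375·0.4 = 0.4375
P(t₁ | Left) = (0.5·0.4) / 0.4375 = 0.2 / 0.4375 = 0.457143

0.457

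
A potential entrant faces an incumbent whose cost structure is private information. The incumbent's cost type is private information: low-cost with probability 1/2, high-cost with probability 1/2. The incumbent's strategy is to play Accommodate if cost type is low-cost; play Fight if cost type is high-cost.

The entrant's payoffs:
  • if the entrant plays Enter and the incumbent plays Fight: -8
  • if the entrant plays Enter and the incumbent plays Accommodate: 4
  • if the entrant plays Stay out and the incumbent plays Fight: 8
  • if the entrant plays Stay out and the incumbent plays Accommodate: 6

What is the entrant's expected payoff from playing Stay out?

E[Stay out] = 1/2·6 + 1/2·8 = 3 + 4 = 7

7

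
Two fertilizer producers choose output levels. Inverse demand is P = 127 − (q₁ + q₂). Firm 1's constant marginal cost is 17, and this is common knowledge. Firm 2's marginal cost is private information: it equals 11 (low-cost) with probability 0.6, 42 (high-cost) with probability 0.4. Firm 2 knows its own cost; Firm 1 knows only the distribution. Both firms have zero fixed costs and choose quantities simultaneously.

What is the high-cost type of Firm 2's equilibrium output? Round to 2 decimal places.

23.10

Firm 2 with cost c maximizes (127 − (q₁+q₂) − c)·q₂, giving q₂(c) = (127 − c − q₁)/2.
E[c₂] = 0.6·11 + 0.4·42 = 23.4
Firm 1's FOC against E[q₂] yields q₁ = (127 − 2·17 + E[c₂])/3 = (127 − 34 + 23.4)/3 = 38.8.
q₂(high-cost) = (127 − 42 − 38.8)/2 = 23.1.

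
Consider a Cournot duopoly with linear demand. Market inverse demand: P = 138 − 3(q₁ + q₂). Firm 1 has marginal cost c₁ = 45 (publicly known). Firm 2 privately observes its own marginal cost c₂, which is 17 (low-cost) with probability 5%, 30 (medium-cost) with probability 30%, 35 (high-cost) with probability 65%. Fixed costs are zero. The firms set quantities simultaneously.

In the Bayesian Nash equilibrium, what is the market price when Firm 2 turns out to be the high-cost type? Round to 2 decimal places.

Firm 2 with cost c maximizes (138 − 3(q₁+q₂) − c)·q₂, giving q₂(c) = (138 − c − 3q₁)/6.
E[c₂] = 0.05·17 + 0.3·30 + 0.65·35 = 32.6
Firm 1's FOC against E[q₂] yields q₁ = (138 − 2·45 + E[c₂])/9 = (138 − 90 + 32.6)/9 = 8.95556.
q₂(high-cost) = 12.6889, so P = 138 − 3·(8.95556 + 12.6889) = 73.0667.

73.07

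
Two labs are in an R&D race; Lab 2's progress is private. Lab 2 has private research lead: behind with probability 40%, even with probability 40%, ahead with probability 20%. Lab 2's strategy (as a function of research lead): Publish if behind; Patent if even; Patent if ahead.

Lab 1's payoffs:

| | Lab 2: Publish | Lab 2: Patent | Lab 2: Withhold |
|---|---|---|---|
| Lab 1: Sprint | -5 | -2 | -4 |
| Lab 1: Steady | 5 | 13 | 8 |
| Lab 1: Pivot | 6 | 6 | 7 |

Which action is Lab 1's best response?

Steady

E[Sprint] = 0.4·(-5) + 0.4·(-2) + 0.2·(-2) = -3.2
E[Steady] = 0.4·(5) + 0.4·(13) + 0.2·(13) = 9.8
E[Pivot] = 0.4·(6) + 0.4·(6) + 0.2·(6) = 6
Best response: Steady (9.8 is the largest).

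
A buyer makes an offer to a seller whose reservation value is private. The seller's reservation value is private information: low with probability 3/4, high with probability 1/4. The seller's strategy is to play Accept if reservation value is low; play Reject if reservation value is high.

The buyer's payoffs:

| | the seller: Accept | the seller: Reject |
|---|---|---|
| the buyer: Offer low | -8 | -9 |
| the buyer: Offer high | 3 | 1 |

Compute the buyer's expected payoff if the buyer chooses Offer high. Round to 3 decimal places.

2.500

E[Offer high] = 3/4·3 + 1/4·1 = 9/4 + 1/4 = 5/2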